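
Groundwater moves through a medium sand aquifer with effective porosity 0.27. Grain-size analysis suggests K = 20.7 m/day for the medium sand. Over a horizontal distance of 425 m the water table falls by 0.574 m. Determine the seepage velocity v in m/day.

Hydraulic gradient i = Δh / L = 0.574 / 425 = 0.001351.
Darcy flux q = K · i = 20.70 × 0.001351 = 0.02796 m/day.
Seepage velocity v = q / n_e = 0.02796 / 0.27 = 0.1035 m/day.

0.104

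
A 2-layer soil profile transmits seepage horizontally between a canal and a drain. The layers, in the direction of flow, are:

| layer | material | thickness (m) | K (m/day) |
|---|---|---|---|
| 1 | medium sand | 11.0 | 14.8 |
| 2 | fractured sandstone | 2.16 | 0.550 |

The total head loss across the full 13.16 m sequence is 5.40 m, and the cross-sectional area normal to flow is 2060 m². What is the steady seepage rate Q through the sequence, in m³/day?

Flow is perpendicular to layering, so the layers act in series and the equivalent K is the thickness-weighted harmonic mean.
Total thickness L = 11.0 + 2.16 = 13.16 m.
Σ(b_i/K_i) = 11.0/14.8 + 2.16/0.550 = 4.671 d.
K_eq = L / Σ(b_i/K_i) = 13.16 / 4.671 = 2.818 m/day.
Q = K_eq · A · (Δh/L) = 2.818 × 2060 × (5.40/13.16) = 2382 m³/day.

2380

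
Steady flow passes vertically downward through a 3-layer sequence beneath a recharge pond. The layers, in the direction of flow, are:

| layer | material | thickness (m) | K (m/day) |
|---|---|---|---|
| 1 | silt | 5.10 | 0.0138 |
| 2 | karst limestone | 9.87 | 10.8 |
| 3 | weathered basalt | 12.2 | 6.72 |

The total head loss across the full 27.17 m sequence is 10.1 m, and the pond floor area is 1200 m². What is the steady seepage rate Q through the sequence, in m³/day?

Flow is perpendicular to layering, so the layers act in series and the equivalent K is the thickness-weighted harmonic mean.
Total thickness L = 5.10 + 9.87 + 12.2 = 27.17 m.
Σ(b_i/K_i) = 5.10/0.0138 + 9.87/10.8 + 12.2/6.72 = 372.3 d.
K_eq = L / Σ(b_i/K_i) = 27.17 / 372.3 = 0.07298 m/day.
Q = K_eq · A · (Δh/L) = 0.07298 × 1200 × (10.1/27.17) = 32.55 m³/day.

32.6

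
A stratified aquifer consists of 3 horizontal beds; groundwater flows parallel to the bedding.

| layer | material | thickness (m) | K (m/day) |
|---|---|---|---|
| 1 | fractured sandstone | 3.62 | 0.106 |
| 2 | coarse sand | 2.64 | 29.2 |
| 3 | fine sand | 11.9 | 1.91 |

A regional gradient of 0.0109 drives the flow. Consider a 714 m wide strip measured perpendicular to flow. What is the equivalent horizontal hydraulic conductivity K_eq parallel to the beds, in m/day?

Flow is parallel to layering, so each bed carries its own Darcy discharge and the transmissivities add.
Σ(K_i·b_i) = 0.106×3.62 + 29.2×2.64 + 1.91×11.9 = 100.2 m²/day.
Total thickness b = 18.16 m, so K_eq = Σ(K_i·b_i)/b = 5.518 m/day.

5.52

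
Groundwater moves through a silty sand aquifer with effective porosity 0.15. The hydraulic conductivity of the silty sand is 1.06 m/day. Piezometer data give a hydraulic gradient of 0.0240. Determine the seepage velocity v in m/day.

0.170

Hydraulic gradient i = 0.0240.
Darcy flux q = K · i = 1.060 × 0.02400 = 0.02544 m/day.
Seepage velocity v = q / n_e = 0.02544 / 0.15 = 0.1696 m/day.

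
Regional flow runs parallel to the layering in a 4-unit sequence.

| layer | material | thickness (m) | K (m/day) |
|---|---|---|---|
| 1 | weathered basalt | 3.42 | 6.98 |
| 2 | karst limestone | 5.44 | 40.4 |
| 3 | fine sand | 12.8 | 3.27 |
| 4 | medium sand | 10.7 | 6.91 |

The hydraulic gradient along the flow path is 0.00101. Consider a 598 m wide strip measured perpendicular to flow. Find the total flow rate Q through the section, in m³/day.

217

Flow is parallel to layering, so each bed carries its own Darcy discharge and the transmissivities add.
Σ(K_i·b_i) = 6.98×3.42 + 40.4×5.44 + 3.27×12.8 + 6.91×10.7 = 359.4 m²/day.
Hydraulic gradient i = 0.00101.
Q = Σ(K_i·b_i) · W · i = 359.4 × 598 × 0.001010 = 217.1 m³/day.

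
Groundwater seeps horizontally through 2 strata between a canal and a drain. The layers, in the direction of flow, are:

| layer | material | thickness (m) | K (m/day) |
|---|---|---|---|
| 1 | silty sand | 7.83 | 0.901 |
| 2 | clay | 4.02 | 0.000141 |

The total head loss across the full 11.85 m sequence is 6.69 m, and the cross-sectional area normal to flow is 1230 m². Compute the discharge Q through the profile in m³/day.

Flow is perpendicular to layering, so the layers act in series and the equivalent K is the thickness-weighted harmonic mean.
Total thickness L = 7.83 + 4.02 = 11.85 m.
Σ(b_i/K_i) = 7.83/0.901 + 4.02/0.000141 = 28519 d.
K_eq = L / Σ(b_i/K_i) = 11.85 / 28519 = 0.0004155 m/day.
Q = K_eq · A · (Δh/L) = 0.0004155 × 1230 × (6.69/11.85) = 0.2885 m³/day.

0.289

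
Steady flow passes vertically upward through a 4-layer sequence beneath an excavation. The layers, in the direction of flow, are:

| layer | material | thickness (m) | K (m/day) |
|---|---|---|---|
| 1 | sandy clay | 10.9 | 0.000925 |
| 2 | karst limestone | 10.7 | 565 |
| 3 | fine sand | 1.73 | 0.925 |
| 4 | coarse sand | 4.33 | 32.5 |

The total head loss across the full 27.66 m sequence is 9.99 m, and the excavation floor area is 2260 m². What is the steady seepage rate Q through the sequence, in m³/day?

Flow is perpendicular to layering, so the layers act in series and the equivalent K is the thickness-weighted harmonic mean.
Total thickness L = 10.9 + 10.7 + 1.73 + 4.33 = 27.66 m.
Σ(b_i/K_i) = 10.9/0.000925 + 10.7/565 + 1.73/0.925 + 4.33/32.5 = 11786 d.
K_eq = L / Σ(b_i/K_i) = 27.66 / 11786 = 0.002347 m/day.
Q = K_eq · A · (Δh/L) = 0.002347 × 2260 × (9.99/27.66) = 1.916 m³/day.

1.92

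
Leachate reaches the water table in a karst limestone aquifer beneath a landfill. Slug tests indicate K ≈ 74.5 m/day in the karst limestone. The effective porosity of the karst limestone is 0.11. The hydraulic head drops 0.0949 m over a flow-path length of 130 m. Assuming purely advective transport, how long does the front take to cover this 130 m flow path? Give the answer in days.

Hydraulic gradient i = Δh / L = 0.0949 / 130 = 0.0007300.
Darcy flux q = K · i = 74.50 × 0.0007300 = 0.05438 m/day.
Seepage velocity v = q / n_e = 0.05438 / 0.11 = 0.4944 m/day.
Travel time t = L / v = 130 / 0.4944 = 262.9 days.

263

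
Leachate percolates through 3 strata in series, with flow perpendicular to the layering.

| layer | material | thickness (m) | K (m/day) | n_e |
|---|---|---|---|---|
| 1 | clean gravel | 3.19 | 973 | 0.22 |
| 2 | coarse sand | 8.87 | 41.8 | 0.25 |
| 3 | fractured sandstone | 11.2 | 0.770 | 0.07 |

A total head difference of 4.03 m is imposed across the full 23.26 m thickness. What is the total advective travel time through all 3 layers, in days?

13.6

With flow normal to the layers, continuity requires the same specific discharge q through every layer.
Σ(b_i/K_i) = 3.19/973 + 8.87/41.8 + 11.2/0.770 = 14.76 d.
q = Δh / Σ(b_i/K_i) = 4.03 / 14.76 = 0.2730 m/day.
In each layer the seepage velocity is v_i = q/n_i, so the layer transit time is t_i = b_i·n_i / q:
  layer 1 (clean gravel): t_1 = 3.19 × 0.22 / 0.2730 = 2.571 d
  layer 2 (coarse sand): t_2 = 8.87 × 0.25 / 0.2730 = 8.122 d
  layer 3 (fractured sandstone): t_3 = 11.2 × 0.07 / 0.2730 = 2.872 d
Total t = Σ t_i = 13.56 days.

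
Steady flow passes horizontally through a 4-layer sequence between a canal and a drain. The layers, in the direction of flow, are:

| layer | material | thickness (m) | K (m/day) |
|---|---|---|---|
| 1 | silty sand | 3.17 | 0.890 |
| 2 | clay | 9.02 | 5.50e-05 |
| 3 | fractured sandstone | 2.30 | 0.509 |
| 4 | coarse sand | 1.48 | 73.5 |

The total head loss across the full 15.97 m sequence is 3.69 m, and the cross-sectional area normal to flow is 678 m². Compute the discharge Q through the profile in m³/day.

0.0153

Flow is perpendicular to layering, so the layers act in series and the equivalent K is the thickness-weighted harmonic mean.
Total thickness L = 3.17 + 9.02 + 2.30 + 1.48 = 15.97 m.
Σ(b_i/K_i) = 3.17/0.890 + 9.02/5.50e-05 + 2.30/0.509 + 1.48/73.5 = 1.640e+05 d.
K_eq = L / Σ(b_i/K_i) = 15.97 / 1.640e+05 = 9.737e-05 m/day.
Q = K_eq · A · (Δh/L) = 9.737e-05 × 678 × (3.69/15.97) = 0.01525 m³/day.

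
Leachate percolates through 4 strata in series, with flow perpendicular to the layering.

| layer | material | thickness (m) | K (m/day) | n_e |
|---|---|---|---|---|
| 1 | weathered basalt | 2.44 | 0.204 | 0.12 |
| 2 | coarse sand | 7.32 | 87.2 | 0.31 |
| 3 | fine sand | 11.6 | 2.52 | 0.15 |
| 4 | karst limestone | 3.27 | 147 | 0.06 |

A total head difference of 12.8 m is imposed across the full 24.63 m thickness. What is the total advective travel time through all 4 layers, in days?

5.86

With flow normal to the layers, continuity requires the same specific discharge q through every layer.
Σ(b_i/K_i) = 2.44/0.204 + 7.32/87.2 + 11.6/2.52 + 3.27/147 = 16.67 d.
q = Δh / Σ(b_i/K_i) = 12.8 / 16.67 = 0.7678 m/day.
In each layer the seepage velocity is v_i = q/n_i, so the layer transit time is t_i = b_i·n_i / q:
  layer 1 (weathered basalt): t_1 = 2.44 × 0.12 / 0.7678 = 0.3813 d
  layer 2 (coarse sand): t_2 = 7.32 × 0.31 / 0.7678 = 2.955 d
  layer 3 (fine sand): t_3 = 11.6 × 0.15 / 0.7678 = 2.266 d
  layer 4 (karst limestone): t_4 = 3.27 × 0.06 / 0.7678 = 0.2555 d
Total t = Σ t_i = 5.858 days.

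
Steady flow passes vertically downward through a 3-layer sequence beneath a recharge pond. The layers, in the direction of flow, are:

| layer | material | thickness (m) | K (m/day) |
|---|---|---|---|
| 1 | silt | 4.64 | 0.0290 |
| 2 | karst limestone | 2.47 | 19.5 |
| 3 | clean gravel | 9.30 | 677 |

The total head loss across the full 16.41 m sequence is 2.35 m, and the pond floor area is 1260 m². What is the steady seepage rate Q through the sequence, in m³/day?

Flow is perpendicular to layering, so the layers act in series and the equivalent K is the thickness-weighted harmonic mean.
Total thickness L = 4.64 + 2.47 + 9.30 = 16.41 m.
Σ(b_i/K_i) = 4.64/0.0290 + 2.47/19.5 + 9.30/677 = 160.1 d.
K_eq = L / Σ(b_i/K_i) = 16.41 / 160.1 = 0.1025 m/day.
Q = K_eq · A · (Δh/L) = 0.1025 × 1260 × (2.35/16.41) = 18.49 m³/day.

18.5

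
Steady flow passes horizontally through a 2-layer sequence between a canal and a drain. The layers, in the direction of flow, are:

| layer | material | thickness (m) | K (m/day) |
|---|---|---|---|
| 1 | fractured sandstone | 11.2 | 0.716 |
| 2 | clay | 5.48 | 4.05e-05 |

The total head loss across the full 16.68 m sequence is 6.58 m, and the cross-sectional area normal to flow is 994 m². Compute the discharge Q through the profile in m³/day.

0.0483

Flow is perpendicular to layering, so the layers act in series and the equivalent K is the thickness-weighted harmonic mean.
Total thickness L = 11.2 + 5.48 = 16.68 m.
Σ(b_i/K_i) = 11.2/0.716 + 5.48/4.05e-05 = 1.353e+05 d.
K_eq = L / Σ(b_i/K_i) = 16.68 / 1.353e+05 = 0.0001233 m/day.
Q = K_eq · A · (Δh/L) = 0.0001233 × 994 × (6.58/16.68) = 0.04833 m³/day.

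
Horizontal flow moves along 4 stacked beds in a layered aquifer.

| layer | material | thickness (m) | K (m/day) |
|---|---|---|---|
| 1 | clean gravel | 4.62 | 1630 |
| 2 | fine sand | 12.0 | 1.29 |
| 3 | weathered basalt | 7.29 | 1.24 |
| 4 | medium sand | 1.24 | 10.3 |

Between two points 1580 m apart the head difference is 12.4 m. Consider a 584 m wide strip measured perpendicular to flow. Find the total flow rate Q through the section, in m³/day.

34700

Flow is parallel to layering, so each bed carries its own Darcy discharge and the transmissivities add.
Σ(K_i·b_i) = 1630×4.62 + 1.29×12.0 + 1.24×7.29 + 10.3×1.24 = 7568 m²/day.
Hydraulic gradient i = Δh / L = 12.4 / 1580 = 0.007848.
Q = Σ(K_i·b_i) · W · i = 7568 × 584 × 0.007848 = 34686 m³/day.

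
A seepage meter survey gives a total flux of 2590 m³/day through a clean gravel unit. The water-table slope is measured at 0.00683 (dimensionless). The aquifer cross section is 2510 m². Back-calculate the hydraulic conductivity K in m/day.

Hydraulic gradient i = 0.00683.
From Q = K·A·i, K = Q / (A·i) = 2590 / (2510 × 0.006830) = 151.1 m/day.

151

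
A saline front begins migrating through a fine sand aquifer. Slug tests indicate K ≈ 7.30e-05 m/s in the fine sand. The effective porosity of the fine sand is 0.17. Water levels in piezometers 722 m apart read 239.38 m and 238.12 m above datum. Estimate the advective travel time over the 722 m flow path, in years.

Convert K: 7.30e-05 m/s × 86400 = 6.307 m/day.
Hydraulic gradient i = (239.38 − 238.12) / 722 = 1.26 / 722 = 0.001745.
Darcy flux q = K · i = 6.307 × 0.001745 = 0.01101 m/day.
Seepage velocity v = q / n_e = 0.01101 / 0.17 = 0.06475 m/day.
Travel time t = L / v = 722 / 0.06475 = 11151 days = 30.53 years.

30.5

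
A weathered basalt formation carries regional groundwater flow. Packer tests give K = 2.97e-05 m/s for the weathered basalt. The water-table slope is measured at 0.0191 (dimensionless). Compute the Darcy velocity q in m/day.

Convert K: 2.97e-05 m/s × 86400 = 2.566 m/day.
Hydraulic gradient i = 0.0191.
Specific discharge q = K · i = 2.566 × 0.01910 = 0.04901 m/day.

0.0490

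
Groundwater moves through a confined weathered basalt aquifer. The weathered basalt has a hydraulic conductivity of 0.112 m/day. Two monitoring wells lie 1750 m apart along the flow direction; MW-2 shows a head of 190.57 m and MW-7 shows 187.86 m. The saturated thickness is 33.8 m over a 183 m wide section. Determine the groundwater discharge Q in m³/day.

1.07

Cross-sectional area A = 183 × 33.8 = 6185 m².
Hydraulic gradient i = (190.57 − 187.86) / 1750 = 2.71 / 1750 = 0.001549.
Darcy's law: Q = K · A · i = 0.1120 × 6185 × 0.001549 = 1.073 m³/day.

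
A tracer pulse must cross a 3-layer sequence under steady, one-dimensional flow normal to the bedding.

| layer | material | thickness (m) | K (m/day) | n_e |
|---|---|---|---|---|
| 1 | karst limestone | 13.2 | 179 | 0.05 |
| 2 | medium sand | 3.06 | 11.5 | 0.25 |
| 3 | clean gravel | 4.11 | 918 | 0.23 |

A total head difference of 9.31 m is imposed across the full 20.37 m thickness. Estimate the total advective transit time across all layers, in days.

With flow normal to the layers, continuity requires the same specific discharge q through every layer.
Σ(b_i/K_i) = 13.2/179 + 3.06/11.5 + 4.11/918 = 0.3443 d.
q = Δh / Σ(b_i/K_i) = 9.31 / 0.3443 = 27.04 m/day.
In each layer the seepage velocity is v_i = q/n_i, so the layer transit time is t_i = b_i·n_i / q:
  layer 1 (karst limestone): t_1 = 13.2 × 0.05 / 27.04 = 0.02441 d
  layer 2 (medium sand): t_2 = 3.06 × 0.25 / 27.04 = 0.02829 d
  layer 3 (clean gravel): t_3 = 4.11 × 0.23 / 27.04 = 0.03496 d
Total t = Σ t_i = 0.08766 days.

0.0877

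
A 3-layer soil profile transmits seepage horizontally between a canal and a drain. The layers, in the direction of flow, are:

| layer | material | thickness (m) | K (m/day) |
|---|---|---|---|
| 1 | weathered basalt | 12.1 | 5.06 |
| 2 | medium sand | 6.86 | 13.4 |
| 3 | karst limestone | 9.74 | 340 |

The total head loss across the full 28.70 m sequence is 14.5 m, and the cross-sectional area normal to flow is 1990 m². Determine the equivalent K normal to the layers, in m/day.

9.79

Flow is perpendicular to layering, so the layers act in series and the equivalent K is the thickness-weighted harmonic mean.
Total thickness L = 12.1 + 6.86 + 9.74 = 28.70 m.
Σ(b_i/K_i) = 12.1/5.06 + 6.86/13.4 + 9.74/340 = 2.932 d.
K_eq = L / Σ(b_i/K_i) = 28.70 / 2.932 = 9.789 m/day.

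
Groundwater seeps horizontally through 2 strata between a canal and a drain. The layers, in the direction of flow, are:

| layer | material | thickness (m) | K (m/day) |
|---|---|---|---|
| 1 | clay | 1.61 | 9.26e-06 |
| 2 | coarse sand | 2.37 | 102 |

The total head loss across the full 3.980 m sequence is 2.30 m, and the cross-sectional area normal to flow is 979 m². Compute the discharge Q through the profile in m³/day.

Flow is perpendicular to layering, so the layers act in series and the equivalent K is the thickness-weighted harmonic mean.
Total thickness L = 1.61 + 2.37 = 3.980 m.
Σ(b_i/K_i) = 1.61/9.26e-06 + 2.37/102 = 1.739e+05 d.
K_eq = L / Σ(b_i/K_i) = 3.980 / 1.739e+05 = 2.289e-05 m/day.
Q = K_eq · A · (Δh/L) = 2.289e-05 × 979 × (2.30/3.980) = 0.01295 m³/day.

0.0130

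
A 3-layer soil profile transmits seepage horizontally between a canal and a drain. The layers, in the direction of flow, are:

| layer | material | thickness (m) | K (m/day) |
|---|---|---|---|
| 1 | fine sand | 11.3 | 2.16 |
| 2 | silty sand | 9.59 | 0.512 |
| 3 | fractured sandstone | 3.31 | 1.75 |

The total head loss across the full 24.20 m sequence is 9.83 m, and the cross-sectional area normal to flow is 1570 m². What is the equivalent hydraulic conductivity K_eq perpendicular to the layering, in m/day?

0.936

Flow is perpendicular to layering, so the layers act in series and the equivalent K is the thickness-weighted harmonic mean.
Total thickness L = 11.3 + 9.59 + 3.31 = 24.20 m.
Σ(b_i/K_i) = 11.3/2.16 + 9.59/0.512 + 3.31/1.75 = 25.85 d.
K_eq = L / Σ(b_i/K_i) = 24.20 / 25.85 = 0.9360 m/day.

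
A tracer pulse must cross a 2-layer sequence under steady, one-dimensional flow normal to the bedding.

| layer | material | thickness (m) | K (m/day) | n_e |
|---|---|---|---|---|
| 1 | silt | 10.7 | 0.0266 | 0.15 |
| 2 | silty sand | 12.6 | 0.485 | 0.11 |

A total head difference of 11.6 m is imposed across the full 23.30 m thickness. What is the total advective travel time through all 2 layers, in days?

110

With flow normal to the layers, continuity requires the same specific discharge q through every layer.
Σ(b_i/K_i) = 10.7/0.0266 + 12.6/0.485 = 428.2 d.
q = Δh / Σ(b_i/K_i) = 11.6 / 428.2 = 0.02709 m/day.
In each layer the seepage velocity is v_i = q/n_i, so the layer transit time is t_i = b_i·n_i / q:
  layer 1 (silt): t_1 = 10.7 × 0.15 / 0.02709 = 59.25 d
  layer 2 (silty sand): t_2 = 12.6 × 0.11 / 0.02709 = 51.17 d
Total t = Σ t_i = 110.4 days.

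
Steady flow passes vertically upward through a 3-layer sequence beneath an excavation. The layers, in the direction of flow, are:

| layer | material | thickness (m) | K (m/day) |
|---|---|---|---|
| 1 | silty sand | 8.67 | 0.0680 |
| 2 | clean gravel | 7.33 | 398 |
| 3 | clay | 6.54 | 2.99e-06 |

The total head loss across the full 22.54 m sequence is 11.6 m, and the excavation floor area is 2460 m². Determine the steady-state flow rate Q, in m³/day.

Flow is perpendicular to layering, so the layers act in series and the equivalent K is the thickness-weighted harmonic mean.
Total thickness L = 8.67 + 7.33 + 6.54 = 22.54 m.
Σ(b_i/K_i) = 8.67/0.0680 + 7.33/398 + 6.54/2.99e-06 = 2.187e+06 d.
K_eq = L / Σ(b_i/K_i) = 22.54 / 2.187e+06 = 1.030e-05 m/day.
Q = K_eq · A · (Δh/L) = 1.030e-05 × 2460 × (11.6/22.54) = 0.01305 m³/day.

0.0130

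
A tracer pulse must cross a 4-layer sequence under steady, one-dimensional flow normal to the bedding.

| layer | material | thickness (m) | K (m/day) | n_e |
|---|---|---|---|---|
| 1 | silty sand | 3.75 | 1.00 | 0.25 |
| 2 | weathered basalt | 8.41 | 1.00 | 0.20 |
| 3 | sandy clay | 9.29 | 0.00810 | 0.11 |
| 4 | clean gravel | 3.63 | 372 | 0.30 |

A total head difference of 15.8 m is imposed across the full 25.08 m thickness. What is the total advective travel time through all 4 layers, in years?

With flow normal to the layers, continuity requires the same specific discharge q through every layer.
Σ(b_i/K_i) = 3.75/1.00 + 8.41/1.00 + 9.29/0.00810 + 3.63/372 = 1159 d.
q = Δh / Σ(b_i/K_i) = 15.8 / 1159 = 0.01363 m/day.
In each layer the seepage velocity is v_i = q/n_i, so the layer transit time is t_i = b_i·n_i / q:
  layer 1 (silty sand): t_1 = 3.75 × 0.25 / 0.01363 = 68.77 d
  layer 2 (weathered basalt): t_2 = 8.41 × 0.20 / 0.01363 = 123.4 d
  layer 3 (sandy clay): t_3 = 9.29 × 0.11 / 0.01363 = 74.97 d
  layer 4 (clean gravel): t_4 = 3.63 × 0.30 / 0.01363 = 79.89 d
Total t = Σ t_i = 347.0 days = 0.9501 years.

0.950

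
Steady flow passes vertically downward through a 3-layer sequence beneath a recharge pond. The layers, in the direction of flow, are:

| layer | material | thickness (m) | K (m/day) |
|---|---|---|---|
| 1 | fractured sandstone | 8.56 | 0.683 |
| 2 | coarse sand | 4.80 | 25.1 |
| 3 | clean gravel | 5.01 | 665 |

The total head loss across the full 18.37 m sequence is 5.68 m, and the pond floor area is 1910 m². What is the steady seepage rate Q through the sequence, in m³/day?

852

Flow is perpendicular to layering, so the layers act in series and the equivalent K is the thickness-weighted harmonic mean.
Total thickness L = 8.56 + 4.80 + 5.01 = 18.37 m.
Σ(b_i/K_i) = 8.56/0.683 + 4.80/25.1 + 5.01/665 = 12.73 d.
K_eq = L / Σ(b_i/K_i) = 18.37 / 12.73 = 1.443 m/day.
Q = K_eq · A · (Δh/L) = 1.443 × 1910 × (5.68/18.37) = 852.1 m³/day.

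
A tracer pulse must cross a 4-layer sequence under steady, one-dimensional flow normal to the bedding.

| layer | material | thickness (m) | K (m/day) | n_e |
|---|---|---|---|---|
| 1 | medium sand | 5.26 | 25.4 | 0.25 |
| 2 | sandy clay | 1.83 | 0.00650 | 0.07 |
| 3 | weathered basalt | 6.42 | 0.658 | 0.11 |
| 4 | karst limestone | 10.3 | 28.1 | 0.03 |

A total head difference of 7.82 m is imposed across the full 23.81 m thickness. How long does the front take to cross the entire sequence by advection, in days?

With flow normal to the layers, continuity requires the same specific discharge q through every layer.
Σ(b_i/K_i) = 5.26/25.4 + 1.83/0.00650 + 6.42/0.658 + 10.3/28.1 = 291.9 d.
q = Δh / Σ(b_i/K_i) = 7.82 / 291.9 = 0.02679 m/day.
In each layer the seepage velocity is v_i = q/n_i, so the layer transit time is t_i = b_i·n_i / q:
  layer 1 (medium sand): t_1 = 5.26 × 0.25 / 0.02679 = 49.08 d
  layer 2 (sandy clay): t_2 = 1.83 × 0.07 / 0.02679 = 4.781 d
  layer 3 (weathered basalt): t_3 = 6.42 × 0.11 / 0.02679 = 26.36 d
  layer 4 (karst limestone): t_4 = 10.3 × 0.03 / 0.02679 = 11.53 d
Total t = Σ t_i = 91.75 days.

91.8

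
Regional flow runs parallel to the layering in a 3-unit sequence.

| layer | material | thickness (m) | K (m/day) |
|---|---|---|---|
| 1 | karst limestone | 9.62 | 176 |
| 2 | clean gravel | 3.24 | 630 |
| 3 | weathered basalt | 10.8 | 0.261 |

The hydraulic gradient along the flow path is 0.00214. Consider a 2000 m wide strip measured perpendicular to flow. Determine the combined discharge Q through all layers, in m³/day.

16000

Flow is parallel to layering, so each bed carries its own Darcy discharge and the transmissivities add.
Σ(K_i·b_i) = 176×9.62 + 630×3.24 + 0.261×10.8 = 3737 m²/day.
Hydraulic gradient i = 0.00214.
Q = Σ(K_i·b_i) · W · i = 3737 × 2000 × 0.002140 = 15995 m³/day.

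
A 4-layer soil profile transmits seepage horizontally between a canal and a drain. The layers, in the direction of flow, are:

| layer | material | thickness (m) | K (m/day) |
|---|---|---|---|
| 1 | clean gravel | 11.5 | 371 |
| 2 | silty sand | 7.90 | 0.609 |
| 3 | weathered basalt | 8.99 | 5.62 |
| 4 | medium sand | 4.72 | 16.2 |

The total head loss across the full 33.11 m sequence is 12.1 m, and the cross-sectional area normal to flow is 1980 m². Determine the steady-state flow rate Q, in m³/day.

1610

Flow is perpendicular to layering, so the layers act in series and the equivalent K is the thickness-weighted harmonic mean.
Total thickness L = 11.5 + 7.90 + 8.99 + 4.72 = 33.11 m.
Σ(b_i/K_i) = 11.5/371 + 7.90/0.609 + 8.99/5.62 + 4.72/16.2 = 14.89 d.
K_eq = L / Σ(b_i/K_i) = 33.11 / 14.89 = 2.223 m/day.
Q = K_eq · A · (Δh/L) = 2.223 × 1980 × (12.1/33.11) = 1609 m³/day.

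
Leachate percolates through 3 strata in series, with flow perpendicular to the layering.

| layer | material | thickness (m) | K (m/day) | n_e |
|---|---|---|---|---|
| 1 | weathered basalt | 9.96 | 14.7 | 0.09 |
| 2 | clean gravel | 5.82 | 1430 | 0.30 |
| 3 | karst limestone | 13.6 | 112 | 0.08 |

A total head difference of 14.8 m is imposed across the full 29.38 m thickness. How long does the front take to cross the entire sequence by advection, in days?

With flow normal to the layers, continuity requires the same specific discharge q through every layer.
Σ(b_i/K_i) = 9.96/14.7 + 5.82/1430 + 13.6/112 = 0.8030 d.
q = Δh / Σ(b_i/K_i) = 14.8 / 0.8030 = 18.43 m/day.
In each layer the seepage velocity is v_i = q/n_i, so the layer transit time is t_i = b_i·n_i / q:
  layer 1 (weathered basalt): t_1 = 9.96 × 0.09 / 18.43 = 0.04864 d
  layer 2 (clean gravel): t_2 = 5.82 × 0.30 / 18.43 = 0.09474 d
  layer 3 (karst limestone): t_3 = 13.6 × 0.08 / 18.43 = 0.05903 d
Total t = Σ t_i = 0.2024 days.

0.202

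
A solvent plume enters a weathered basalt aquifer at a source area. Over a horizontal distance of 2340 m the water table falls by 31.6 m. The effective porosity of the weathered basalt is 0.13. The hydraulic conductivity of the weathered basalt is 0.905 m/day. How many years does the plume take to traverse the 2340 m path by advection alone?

68.1

Hydraulic gradient i = Δh / L = 31.6 / 2340 = 0.01350.
Darcy flux q = K · i = 0.9050 × 0.01350 = 0.01222 m/day.
Seepage velocity v = q / n_e = 0.01222 / 0.13 = 0.09401 m/day.
Travel time t = L / v = 2340 / 0.09401 = 24891 days = 68.15 years.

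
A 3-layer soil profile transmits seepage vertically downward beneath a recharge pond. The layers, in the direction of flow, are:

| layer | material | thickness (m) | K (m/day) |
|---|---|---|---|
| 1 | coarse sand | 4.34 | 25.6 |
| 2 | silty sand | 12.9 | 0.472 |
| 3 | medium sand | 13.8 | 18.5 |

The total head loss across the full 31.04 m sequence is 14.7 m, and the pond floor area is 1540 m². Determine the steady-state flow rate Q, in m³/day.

801

Flow is perpendicular to layering, so the layers act in series and the equivalent K is the thickness-weighted harmonic mean.
Total thickness L = 4.34 + 12.9 + 13.8 = 31.04 m.
Σ(b_i/K_i) = 4.34/25.6 + 12.9/0.472 + 13.8/18.5 = 28.25 d.
K_eq = L / Σ(b_i/K_i) = 31.04 / 28.25 = 1.099 m/day.
Q = K_eq · A · (Δh/L) = 1.099 × 1540 × (14.7/31.04) = 801.5 m³/day.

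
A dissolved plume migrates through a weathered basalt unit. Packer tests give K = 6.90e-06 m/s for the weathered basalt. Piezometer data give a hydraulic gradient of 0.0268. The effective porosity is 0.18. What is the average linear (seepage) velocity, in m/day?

Convert K: 6.90e-06 m/s × 86400 = 0.5962 m/day.
Hydraulic gradient i = 0.0268.
Darcy flux q = K · i = 0.5962 × 0.02680 = 0.01598 m/day.
Seepage velocity v = q / n_e = 0.01598 / 0.18 = 0.08876 m/day.

0.0888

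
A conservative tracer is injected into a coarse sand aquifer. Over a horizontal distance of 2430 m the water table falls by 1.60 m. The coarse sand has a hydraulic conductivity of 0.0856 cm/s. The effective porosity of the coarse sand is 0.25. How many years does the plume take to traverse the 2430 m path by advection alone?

Convert K: 0.0856 cm/s × 864 = 73.96 m/day.
Hydraulic gradient i = Δh / L = 1.60 / 2430 = 0.0006584.
Darcy flux q = K · i = 73.96 × 0.0006584 = 0.04870 m/day.
Seepage velocity v = q / n_e = 0.04870 / 0.25 = 0.1948 m/day.
Travel time t = L / v = 2430 / 0.1948 = 12475 days = 34.16 years.

34.2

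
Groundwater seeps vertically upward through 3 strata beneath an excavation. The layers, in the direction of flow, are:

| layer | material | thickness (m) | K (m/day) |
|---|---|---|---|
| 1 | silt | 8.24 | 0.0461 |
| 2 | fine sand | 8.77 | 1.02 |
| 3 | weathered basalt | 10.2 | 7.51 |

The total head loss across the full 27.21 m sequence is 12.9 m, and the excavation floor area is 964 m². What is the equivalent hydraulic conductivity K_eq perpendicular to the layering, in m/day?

Flow is perpendicular to layering, so the layers act in series and the equivalent K is the thickness-weighted harmonic mean.
Total thickness L = 8.24 + 8.77 + 10.2 = 27.21 m.
Σ(b_i/K_i) = 8.24/0.0461 + 8.77/1.02 + 10.2/7.51 = 188.7 d.
K_eq = L / Σ(b_i/K_i) = 27.21 / 188.7 = 0.1442 m/day.

0.144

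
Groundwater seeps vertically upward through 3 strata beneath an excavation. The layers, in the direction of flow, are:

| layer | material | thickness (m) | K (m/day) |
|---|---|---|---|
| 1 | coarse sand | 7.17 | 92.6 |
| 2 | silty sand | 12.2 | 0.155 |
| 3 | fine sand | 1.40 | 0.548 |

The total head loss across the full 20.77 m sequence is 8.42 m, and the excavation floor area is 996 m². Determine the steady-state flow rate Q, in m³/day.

103

Flow is perpendicular to layering, so the layers act in series and the equivalent K is the thickness-weighted harmonic mean.
Total thickness L = 7.17 + 12.2 + 1.40 = 20.77 m.
Σ(b_i/K_i) = 7.17/92.6 + 12.2/0.155 + 1.40/0.548 = 81.34 d.
K_eq = L / Σ(b_i/K_i) = 20.77 / 81.34 = 0.2553 m/day.
Q = K_eq · A · (Δh/L) = 0.2553 × 996 × (8.42/20.77) = 103.1 m³/day.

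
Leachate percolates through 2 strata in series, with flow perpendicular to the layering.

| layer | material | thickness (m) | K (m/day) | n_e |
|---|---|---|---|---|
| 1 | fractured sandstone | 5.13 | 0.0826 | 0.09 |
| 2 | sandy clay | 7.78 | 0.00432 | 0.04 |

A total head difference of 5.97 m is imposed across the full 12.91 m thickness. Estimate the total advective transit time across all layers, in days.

With flow normal to the layers, continuity requires the same specific discharge q through every layer.
Σ(b_i/K_i) = 5.13/0.0826 + 7.78/0.00432 = 1863 d.
q = Δh / Σ(b_i/K_i) = 5.97 / 1863 = 0.003204 m/day.
In each layer the seepage velocity is v_i = q/n_i, so the layer transit time is t_i = b_i·n_i / q:
  layer 1 (fractured sandstone): t_1 = 5.13 × 0.09 / 0.003204 = 144.1 d
  layer 2 (sandy clay): t_2 = 7.78 × 0.04 / 0.003204 = 97.11 d
Total t = Σ t_i = 241.2 days.

241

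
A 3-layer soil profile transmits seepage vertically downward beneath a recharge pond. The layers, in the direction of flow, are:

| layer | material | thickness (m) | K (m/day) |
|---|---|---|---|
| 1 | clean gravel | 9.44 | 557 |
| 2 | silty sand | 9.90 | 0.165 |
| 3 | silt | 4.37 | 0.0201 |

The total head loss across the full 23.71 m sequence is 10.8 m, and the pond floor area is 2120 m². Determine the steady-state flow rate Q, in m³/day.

82.5

Flow is perpendicular to layering, so the layers act in series and the equivalent K is the thickness-weighted harmonic mean.
Total thickness L = 9.44 + 9.90 + 4.37 = 23.71 m.
Σ(b_i/K_i) = 9.44/557 + 9.90/0.165 + 4.37/0.0201 = 277.4 d.
K_eq = L / Σ(b_i/K_i) = 23.71 / 277.4 = 0.08546 m/day.
Q = K_eq · A · (Δh/L) = 0.08546 × 2120 × (10.8/23.71) = 82.53 m³/day.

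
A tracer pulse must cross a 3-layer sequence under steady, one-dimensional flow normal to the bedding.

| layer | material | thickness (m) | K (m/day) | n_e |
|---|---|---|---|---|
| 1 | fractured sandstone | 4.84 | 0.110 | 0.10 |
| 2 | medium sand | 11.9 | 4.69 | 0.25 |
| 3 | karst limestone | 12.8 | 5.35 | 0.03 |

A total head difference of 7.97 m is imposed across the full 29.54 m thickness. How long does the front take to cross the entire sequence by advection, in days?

With flow normal to the layers, continuity requires the same specific discharge q through every layer.
Σ(b_i/K_i) = 4.84/0.110 + 11.9/4.69 + 12.8/5.35 = 48.93 d.
q = Δh / Σ(b_i/K_i) = 7.97 / 48.93 = 0.1629 m/day.
In each layer the seepage velocity is v_i = q/n_i, so the layer transit time is t_i = b_i·n_i / q:
  layer 1 (fractured sandstone): t_1 = 4.84 × 0.10 / 0.1629 = 2.971 d
  layer 2 (medium sand): t_2 = 11.9 × 0.25 / 0.1629 = 18.26 d
  layer 3 (karst limestone): t_3 = 12.8 × 0.03 / 0.1629 = 2.357 d
Total t = Σ t_i = 23.59 days.

23.6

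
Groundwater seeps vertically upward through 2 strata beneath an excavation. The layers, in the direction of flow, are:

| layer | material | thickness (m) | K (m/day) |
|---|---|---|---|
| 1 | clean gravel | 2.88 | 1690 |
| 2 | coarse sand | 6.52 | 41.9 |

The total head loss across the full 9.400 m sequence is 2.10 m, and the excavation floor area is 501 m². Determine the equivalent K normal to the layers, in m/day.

Flow is perpendicular to layering, so the layers act in series and the equivalent K is the thickness-weighted harmonic mean.
Total thickness L = 2.88 + 6.52 = 9.400 m.
Σ(b_i/K_i) = 2.88/1690 + 6.52/41.9 = 0.1573 d.
K_eq = L / Σ(b_i/K_i) = 9.400 / 0.1573 = 59.75 m/day.

59.8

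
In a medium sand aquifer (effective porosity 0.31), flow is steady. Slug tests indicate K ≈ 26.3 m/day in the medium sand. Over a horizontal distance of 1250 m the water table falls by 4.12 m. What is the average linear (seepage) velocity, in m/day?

0.280

Hydraulic gradient i = Δh / L = 4.12 / 1250 = 0.003296.
Darcy flux q = K · i = 26.30 × 0.003296 = 0.08668 m/day.
Seepage velocity v = q / n_e = 0.08668 / 0.31 = 0.2796 m/day.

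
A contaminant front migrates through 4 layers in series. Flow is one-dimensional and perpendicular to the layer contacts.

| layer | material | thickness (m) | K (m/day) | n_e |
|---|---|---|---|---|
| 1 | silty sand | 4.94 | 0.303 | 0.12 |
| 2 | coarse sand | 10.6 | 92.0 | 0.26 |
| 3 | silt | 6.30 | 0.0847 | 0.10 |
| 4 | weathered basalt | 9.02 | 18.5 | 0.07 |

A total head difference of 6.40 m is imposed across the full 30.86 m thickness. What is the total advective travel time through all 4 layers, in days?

With flow normal to the layers, continuity requires the same specific discharge q through every layer.
Σ(b_i/K_i) = 4.94/0.303 + 10.6/92.0 + 6.30/0.0847 + 9.02/18.5 = 91.29 d.
q = Δh / Σ(b_i/K_i) = 6.40 / 91.29 = 0.07011 m/day.
In each layer the seepage velocity is v_i = q/n_i, so the layer transit time is t_i = b_i·n_i / q:
  layer 1 (silty sand): t_1 = 4.94 × 0.12 / 0.07011 = 8.455 d
  layer 2 (coarse sand): t_2 = 10.6 × 0.26 / 0.07011 = 39.31 d
  layer 3 (silt): t_3 = 6.30 × 0.10 / 0.07011 = 8.986 d
  layer 4 (weathered basalt): t_4 = 9.02 × 0.07 / 0.07011 = 9.006 d
Total t = Σ t_i = 65.76 days.

65.8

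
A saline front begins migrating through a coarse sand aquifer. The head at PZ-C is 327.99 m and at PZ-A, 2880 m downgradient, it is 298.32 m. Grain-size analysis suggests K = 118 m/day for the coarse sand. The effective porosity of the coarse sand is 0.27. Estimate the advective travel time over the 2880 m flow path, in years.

Hydraulic gradient i = (327.99 − 298.32) / 2880 = 29.67 / 2880 = 0.01030.
Darcy flux q = K · i = 118.0 × 0.01030 = 1.216 m/day.
Seepage velocity v = q / n_e = 1.216 / 0.27 = 4.502 m/day.
Travel time t = L / v = 2880 / 4.502 = 639.7 days = 1.751 years.

1.75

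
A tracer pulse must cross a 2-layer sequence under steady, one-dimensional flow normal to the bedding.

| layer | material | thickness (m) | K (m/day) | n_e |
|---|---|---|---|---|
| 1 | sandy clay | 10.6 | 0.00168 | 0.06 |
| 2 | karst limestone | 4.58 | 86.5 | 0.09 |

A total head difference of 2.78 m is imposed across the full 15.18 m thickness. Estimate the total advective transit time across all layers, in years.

6.51

With flow normal to the layers, continuity requires the same specific discharge q through every layer.
Σ(b_i/K_i) = 10.6/0.00168 + 4.58/86.5 = 6310 d.
q = Δh / Σ(b_i/K_i) = 2.78 / 6310 = 0.0004406 m/day.
In each layer the seepage velocity is v_i = q/n_i, so the layer transit time is t_i = b_i·n_i / q:
  layer 1 (sandy clay): t_1 = 10.6 × 0.06 / 0.0004406 = 1443 d
  layer 2 (karst limestone): t_2 = 4.58 × 0.09 / 0.0004406 = 935.5 d
Total t = Σ t_i = 2379 days = 6.513 years.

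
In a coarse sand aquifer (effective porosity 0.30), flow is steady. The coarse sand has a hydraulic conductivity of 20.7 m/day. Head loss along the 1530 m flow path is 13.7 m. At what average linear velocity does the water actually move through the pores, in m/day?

0.618

Hydraulic gradient i = Δh / L = 13.7 / 1530 = 0.008954.
Darcy flux q = K · i = 20.70 × 0.008954 = 0.1854 m/day.
Seepage velocity v = q / n_e = 0.1854 / 0.30 = 0.6178 m/day.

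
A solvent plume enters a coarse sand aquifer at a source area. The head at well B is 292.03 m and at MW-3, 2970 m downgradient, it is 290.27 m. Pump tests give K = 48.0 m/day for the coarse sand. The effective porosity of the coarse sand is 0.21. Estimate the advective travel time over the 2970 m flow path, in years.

Hydraulic gradient i = (292.03 − 290.27) / 2970 = 1.76 / 2970 = 0.0005926.
Darcy flux q = K · i = 48.00 × 0.0005926 = 0.02844 m/day.
Seepage velocity v = q / n_e = 0.02844 / 0.21 = 0.1354 m/day.
Travel time t = L / v = 2970 / 0.1354 = 21927 days = 60.03 years.

60.0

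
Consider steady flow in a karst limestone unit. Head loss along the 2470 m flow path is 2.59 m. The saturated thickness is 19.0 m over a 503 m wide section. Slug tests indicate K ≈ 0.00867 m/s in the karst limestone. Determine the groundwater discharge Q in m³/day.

7510

Convert K: 0.00867 m/s × 86400 = 749.1 m/day.
Cross-sectional area A = 503 × 19.0 = 9557 m².
Hydraulic gradient i = Δh / L = 2.59 / 2470 = 0.001049.
Darcy's law: Q = K · A · i = 749.1 × 9557 × 0.001049 = 7507 m³/day.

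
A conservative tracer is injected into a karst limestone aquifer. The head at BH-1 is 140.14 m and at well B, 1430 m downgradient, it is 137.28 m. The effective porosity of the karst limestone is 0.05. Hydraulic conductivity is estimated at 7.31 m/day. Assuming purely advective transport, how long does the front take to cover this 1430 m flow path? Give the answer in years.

13.4

Hydraulic gradient i = (140.14 − 137.28) / 1430 = 2.86 / 1430 = 0.002000.
Darcy flux q = K · i = 7.310 × 0.002000 = 0.01462 m/day.
Seepage velocity v = q / n_e = 0.01462 / 0.05 = 0.2924 m/day.
Travel time t = L / v = 1430 / 0.2924 = 4891 days = 13.39 years.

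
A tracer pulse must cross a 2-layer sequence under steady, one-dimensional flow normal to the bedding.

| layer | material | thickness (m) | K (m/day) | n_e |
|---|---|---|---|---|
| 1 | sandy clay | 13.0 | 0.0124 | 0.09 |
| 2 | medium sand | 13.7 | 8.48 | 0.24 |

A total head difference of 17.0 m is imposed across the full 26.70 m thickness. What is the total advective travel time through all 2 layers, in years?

With flow normal to the layers, continuity requires the same specific discharge q through every layer.
Σ(b_i/K_i) = 13.0/0.0124 + 13.7/8.48 = 1050 d.
q = Δh / Σ(b_i/K_i) = 17.0 / 1050 = 0.01619 m/day.
In each layer the seepage velocity is v_i = q/n_i, so the layer transit time is t_i = b_i·n_i / q:
  layer 1 (sandy clay): t_1 = 13.0 × 0.09 / 0.01619 = 72.26 d
  layer 2 (medium sand): t_2 = 13.7 × 0.24 / 0.01619 = 203.1 d
Total t = Σ t_i = 275.3 days = 0.7539 years.

0.754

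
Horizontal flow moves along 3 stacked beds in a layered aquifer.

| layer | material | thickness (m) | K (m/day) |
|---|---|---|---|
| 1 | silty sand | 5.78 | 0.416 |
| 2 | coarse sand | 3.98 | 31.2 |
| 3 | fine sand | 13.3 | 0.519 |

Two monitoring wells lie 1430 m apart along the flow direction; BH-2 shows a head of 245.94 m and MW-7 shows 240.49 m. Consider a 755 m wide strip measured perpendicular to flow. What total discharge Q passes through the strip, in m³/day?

384

Flow is parallel to layering, so each bed carries its own Darcy discharge and the transmissivities add.
Σ(K_i·b_i) = 0.416×5.78 + 31.2×3.98 + 0.519×13.3 = 133.5 m²/day.
Hydraulic gradient i = (245.94 − 240.49) / 1430 = 5.45 / 1430 = 0.003811.
Q = Σ(K_i·b_i) · W · i = 133.5 × 755 × 0.003811 = 384.1 m³/day.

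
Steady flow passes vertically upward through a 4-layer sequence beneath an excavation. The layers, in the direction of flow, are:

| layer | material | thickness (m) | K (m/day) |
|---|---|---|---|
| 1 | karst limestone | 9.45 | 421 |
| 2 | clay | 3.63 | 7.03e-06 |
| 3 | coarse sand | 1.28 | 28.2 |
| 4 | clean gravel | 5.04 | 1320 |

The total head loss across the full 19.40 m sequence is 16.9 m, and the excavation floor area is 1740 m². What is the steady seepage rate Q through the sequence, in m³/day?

0.0569

Flow is perpendicular to layering, so the layers act in series and the equivalent K is the thickness-weighted harmonic mean.
Total thickness L = 9.45 + 3.63 + 1.28 + 5.04 = 19.40 m.
Σ(b_i/K_i) = 9.45/421 + 3.63/7.03e-06 + 1.28/28.2 + 5.04/1320 = 5.164e+05 d.
K_eq = L / Σ(b_i/K_i) = 19.40 / 5.164e+05 = 3.757e-05 m/day.
Q = K_eq · A · (Δh/L) = 3.757e-05 × 1740 × (16.9/19.40) = 0.05695 m³/day.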